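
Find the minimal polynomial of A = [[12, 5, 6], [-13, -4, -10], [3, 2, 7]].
m_A(x) = (x - 5)^3

The characteristic polynomial factors as (x - 5)^3. The minimal polynomial is ∏(x - λ)^{k_λ} where k_λ is the size of the largest Jordan block at λ.

For λ = 5: rank(A - 5I) = 2, and the largest Jordan block has size 3 (the smallest k with rank((A - 5I)^k) = rank((A - 5I)^(k+1))).

So m_A(x) = (x - 5)^3.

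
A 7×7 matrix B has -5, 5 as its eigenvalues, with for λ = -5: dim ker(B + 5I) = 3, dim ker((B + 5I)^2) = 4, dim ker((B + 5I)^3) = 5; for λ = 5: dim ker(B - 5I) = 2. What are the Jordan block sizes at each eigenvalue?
Jordan blocks: (-5, 3), (-5, 1), (-5, 1), (5, 1), (5, 1)

λ = -5: successive nullity increments [3, 1, 1] count blocks of size ≥ k; block sizes are [3, 1, 1].
λ = 5: successive nullity increments [2] count blocks of size ≥ k; block sizes are [1, 1].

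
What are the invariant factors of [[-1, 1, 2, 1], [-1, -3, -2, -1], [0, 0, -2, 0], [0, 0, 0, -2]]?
x + 2, x + 2, (x + 2)^2

The Jordan structure of A has elementary divisors (x + 2)^2, (x + 2), (x + 2). Arranging the block sizes at each eigenvalue in decreasing order and taking row products gives the invariant factors.

Invariant factors (smallest first, each dividing the next): x + 2, x + 2, (x + 2)^2.

Check: the last factor (x + 2)^2 is the minimal polynomial, and the product (x + 2)^4 is the characteristic polynomial.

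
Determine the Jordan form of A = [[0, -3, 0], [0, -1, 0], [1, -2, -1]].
J = [[-1, 1, 0], [0, -1, 0], [0, 0, 0]]

The characteristic polynomial is det(xI - A) = x(x + 1)^2, so the eigenvalues are -1 (algebraic multiplicity 2), 0 (algebraic multiplicity 1).

For λ = -1: rank(A + I) = 2, rank((A + I)^2) = 1. The eigenspace has dimension 3 - 2 = 1, so there is 1 Jordan block; the rank sequence gives block sizes [2].

For λ = 0: algebraic multiplicity 1 gives one 1×1 block.

Assembling the blocks gives the Jordan form J above.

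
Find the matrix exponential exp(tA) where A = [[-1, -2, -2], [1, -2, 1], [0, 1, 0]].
e^{tA} = [[(1 - t^2)*e^{-t}, -2*t*e^{-t}, 2*t*(-t - 1)*e^{-t}], [t*(2 - t)*e^{-t}/2, (1 - t)*e^{-t}, t*(1 - t)*e^{-t}], [t^2*e^{-t}/2, t*e^{-t}, (t^2 + t + 1)*e^{-t}]]

A has Jordan form J = [[-1, 1, 0], [0, -1, 1], [0, 0, -1]] with A = PJP^{-1}, so e^{tA} = P e^{tJ} P^{-1}.

For a Jordan block J_k(λ), e^{tJ_k(λ)} = e^{λt} · (I + tN + t^2 N^2/2! + ... + t^{k-1} N^{k-1}/(k-1)!) where N is the nilpotent superdiagonal part.

Assembling the blocks and conjugating back gives the entries of e^{tA} as shown above.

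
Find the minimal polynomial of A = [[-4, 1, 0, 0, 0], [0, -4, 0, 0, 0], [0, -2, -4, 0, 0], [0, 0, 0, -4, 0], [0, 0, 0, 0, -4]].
The characteristic polynomial factors as (x + 4)^5. The minimal polynomial is ∏(x - λ)^{k_λ} where k_λ is the size of the largest Jordan block at λ.

For λ = -4: rank(A + 4I) = 1, and the largest Jordan block has size 2 (the smallest k with rank((A + 4I)^k) = rank((A + 4I)^(k+1))).

So m_A(x) = (x + 4)^2.

m_A(x) = (x + 4)^2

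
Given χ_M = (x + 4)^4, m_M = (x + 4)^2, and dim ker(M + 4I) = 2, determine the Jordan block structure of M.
Jordan blocks: (-4, 2), (-4, 2)

λ = -4: algebraic multiplicity 4 (exponent in χ_M), largest block size 2 (exponent in m_M), 2 blocks (geometric multiplicity). These force block sizes [2, 2].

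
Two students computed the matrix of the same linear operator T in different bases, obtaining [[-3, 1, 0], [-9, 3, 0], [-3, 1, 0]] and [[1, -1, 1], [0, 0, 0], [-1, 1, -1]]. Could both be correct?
Two matrices over a field are similar if and only if they have the same invariant factors.

Both A and B have characteristic polynomial x^3 and minimal polynomial x^2. Computing further, both have invariant factors x, x^2. Hence A and B are similar.

Yes.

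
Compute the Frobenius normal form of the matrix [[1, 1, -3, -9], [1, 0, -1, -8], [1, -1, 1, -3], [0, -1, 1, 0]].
The invariant factors of A (the non-unit diagonal entries of the Smith normal form of xI - A over ℚ[x]) are (x - 2)(x - 1)^2(x + 2), each dividing the next. The characteristic polynomial is their product, (x - 2)(x - 1)^2(x + 2).

The rational canonical form is the block-diagonal matrix of companion matrices C(f_i):
R = [[0, 0, 0, 4], [1, 0, 0, -8], [0, 1, 0, 3], [0, 0, 1, 2]].

R = [[0, 0, 0, 4], [1, 0, 0, -8], [0, 1, 0, 3], [0, 0, 1, 2]]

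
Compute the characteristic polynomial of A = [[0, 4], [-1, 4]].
xI - A = [[x, -4], [1, x - 4]].

Expanding det(xI - A) along the first row:
det(xI - A) = + (x)·det([[x - 4]]) - (-4)·det([[1]]).

Evaluating gives χ_A(x) = x^2 - 4x + 4 = (x - 2)^2.

χ_A(x) = (x - 2)^2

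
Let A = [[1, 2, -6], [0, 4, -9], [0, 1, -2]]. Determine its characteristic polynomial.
χ_A(x) = (x - 1)^3

xI - A = [[x - 1, -2, 6], [0, x - 4, 9], [0, -1, x + 2]].

Expanding det(xI - A) along the first row:
det(xI - A) = + (x - 1)·det([[x - 4, 9], [-1, x + 2]]) - (-2)·det([[0, 9], [0, x + 2]]) + (6)·det([[0, x - 4], [0, -1]]).

Evaluating gives χ_A(x) = x^3 - 3x^2 + 3x - 1 = (x - 1)^3.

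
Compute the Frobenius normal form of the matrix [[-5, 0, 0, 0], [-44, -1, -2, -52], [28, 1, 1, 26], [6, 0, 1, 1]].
R = [[-5, 0, 0, 0], [0, 0, 0, -25], [0, 1, 0, 25], [0, 0, 1, 1]]

The invariant factors of A (the non-unit diagonal entries of the Smith normal form of xI - A over ℚ[x]) are x + 5, (x - 5)(x - 1)(x + 5), each dividing the next. The characteristic polynomial is their product, (x - 5)(x - 1)(x + 5)^2.

The rational canonical form is the block-diagonal matrix of companion matrices C(f_i):
R = [[-5, 0, 0, 0], [0, 0, 0, -25], [0, 1, 0, 25], [0, 0, 1, 1]].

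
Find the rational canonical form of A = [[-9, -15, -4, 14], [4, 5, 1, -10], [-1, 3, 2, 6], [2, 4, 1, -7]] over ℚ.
The invariant factors of A (the non-unit diagonal entries of the Smith normal form of xI - A over ℚ[x]) are (x + 2)(x + 5)(x^2 + 2x - 4), each dividing the next. The characteristic polynomial is their product, (x + 2)(x + 5)(x^2 + 2x - 4).

The rational canonical form is the block-diagonal matrix of companion matrices C(f_i):
R = [[0, 0, 0, 40], [1, 0, 0, 8], [0, 1, 0, -20], [0, 0, 1, -9]].

Note the characteristic polynomial does not split into linear factors over ℚ, so A has no Jordan form over ℚ; the rational canonical form exists over any field.

R = [[0, 0, 0, 40], [1, 0, 0, 8], [0, 1, 0, -20], [0, 0, 1, -9]]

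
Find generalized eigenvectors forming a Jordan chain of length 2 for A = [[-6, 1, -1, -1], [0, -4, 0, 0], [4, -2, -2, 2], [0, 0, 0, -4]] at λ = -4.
v_1 = [[2, 1, -4, 0]]^T, v_2 = [[1, 0, -2, 0]]^T

We seek v_1 ∈ ker((A + 4I)^2) \ ker(A + 4I), then set v_{i+1} = (A + 4I) v_i.

One such chain is v_1 = [[2, 1, -4, 0]]^T, v_2 = [[1, 0, -2, 0]]^T. Check: (A + 4I) v_2 = [[0, 0, 0, 0]]^T = 0.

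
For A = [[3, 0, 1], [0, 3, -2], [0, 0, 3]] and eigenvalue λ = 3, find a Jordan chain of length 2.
We seek v_1 ∈ ker((A - 3I)^2) \ ker(A - 3I), then set v_{i+1} = (A - 3I) v_i.

One such chain is v_1 = [[1, 0, 1]]^T, v_2 = [[1, -2, 0]]^T. Check: (A - 3I) v_2 = [[0, 0, 0]]^T = 0.

v_1 = [[1, 0, 1]]^T, v_2 = [[1, -2, 0]]^T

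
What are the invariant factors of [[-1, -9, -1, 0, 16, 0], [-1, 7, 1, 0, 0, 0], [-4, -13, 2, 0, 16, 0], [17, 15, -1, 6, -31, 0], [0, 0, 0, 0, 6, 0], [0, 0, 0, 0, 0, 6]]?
The Jordan structure of A has elementary divisors (x + 2), (x - 5)^2, (x - 6)^2, (x - 6). Arranging the block sizes at each eigenvalue in decreasing order and taking row products gives the invariant factors.

Invariant factors (smallest first, each dividing the next): x - 6, (x - 6)^2(x - 5)^2(x + 2).

Check: the last factor (x - 6)^2(x - 5)^2(x + 2) is the minimal polynomial, and the product (x - 6)^3(x - 5)^2(x + 2) is the characteristic polynomial.

x - 6, (x - 6)^2(x - 5)^2(x + 2)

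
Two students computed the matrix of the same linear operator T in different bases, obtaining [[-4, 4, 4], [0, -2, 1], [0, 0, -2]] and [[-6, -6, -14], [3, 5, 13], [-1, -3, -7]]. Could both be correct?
Two matrices over a field are similar if and only if they have the same invariant factors.

Both A and B have characteristic polynomial (x + 2)^2(x + 4) and minimal polynomial (x + 2)^2(x + 4). Computing further, both have invariant factors (x + 2)^2(x + 4). Hence A and B are similar.

Yes.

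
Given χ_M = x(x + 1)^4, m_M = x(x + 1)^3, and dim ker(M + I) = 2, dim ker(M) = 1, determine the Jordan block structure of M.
λ = -1: algebraic multiplicity 4 (exponent in χ_M), largest block size 3 (exponent in m_M), 2 blocks (geometric multiplicity). These force block sizes [3, 1].
λ = 0: algebraic multiplicity 1 (exponent in χ_M), largest block size 1 (exponent in m_M), 1 block (geometric multiplicity). This forces block sizes [1].

Jordan blocks: (-1, 3), (-1, 1), (0, 1)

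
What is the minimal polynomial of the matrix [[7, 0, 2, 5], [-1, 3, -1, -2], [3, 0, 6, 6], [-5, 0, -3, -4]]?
The characteristic polynomial factors as (x - 3)^4. The minimal polynomial is ∏(x - λ)^{k_λ} where k_λ is the size of the largest Jordan block at λ.

For λ = 3: rank(A - 3I) = 2, and the largest Jordan block has size 3 (the smallest k with rank((A - 3I)^k) = rank((A - 3I)^(k+1))).

So m_A(x) = (x - 3)^3.

m_A(x) = (x - 3)^3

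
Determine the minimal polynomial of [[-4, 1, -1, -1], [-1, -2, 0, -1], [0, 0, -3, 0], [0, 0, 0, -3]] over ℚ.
The characteristic polynomial factors as (x + 3)^4. The minimal polynomial is ∏(x - λ)^{k_λ} where k_λ is the size of the largest Jordan block at λ.

For λ = -3: rank(A + 3I) = 2, and the largest Jordan block has size 3 (the smallest k with rank((A + 3I)^k) = rank((A + 3I)^(k+1))).

So m_A(x) = (x + 3)^3.

m_A(x) = (x + 3)^3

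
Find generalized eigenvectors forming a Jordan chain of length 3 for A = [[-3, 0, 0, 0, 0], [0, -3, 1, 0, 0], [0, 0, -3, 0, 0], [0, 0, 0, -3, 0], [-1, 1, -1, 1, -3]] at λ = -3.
v_1 = [[0, 0, 1, 0, 0]]^T, v_2 = [[0, 1, 0, 0, -1]]^T, v_3 = [[0, 0, 0, 0, 1]]^T

We seek v_1 ∈ ker((A + 3I)^3) \ ker((A + 3I)^2), then set v_{i+1} = (A + 3I) v_i.

One such chain is v_1 = [[0, 0, 1, 0, 0]]^T, v_2 = [[0, 1, 0, 0, -1]]^T, v_3 = [[0, 0, 0, 0, 1]]^T. Check: (A + 3I) v_3 = [[0, 0, 0, 0, 0]]^T = 0.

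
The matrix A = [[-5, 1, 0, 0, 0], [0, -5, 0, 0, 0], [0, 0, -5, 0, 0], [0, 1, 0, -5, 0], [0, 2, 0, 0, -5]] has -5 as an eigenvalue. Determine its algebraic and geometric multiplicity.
algebraic multiplicity 5, geometric multiplicity 4

The characteristic polynomial is (x + 5)^5, so the factor x + 5 appears with exponent 5: the algebraic multiplicity is 5.

rank(A + 5I) = 1, so the eigenspace has dimension 5 - 1 = 4: the geometric multiplicity is 4.

Since 4 < 5, A is not diagonalizable.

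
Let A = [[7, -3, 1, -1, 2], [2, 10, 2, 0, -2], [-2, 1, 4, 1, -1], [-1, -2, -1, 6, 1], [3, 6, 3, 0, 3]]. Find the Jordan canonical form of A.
J = [[6, 1, 0, 0, 0], [0, 6, 0, 0, 0], [0, 0, 6, 1, 0], [0, 0, 0, 6, 0], [0, 0, 0, 0, 6]]

The characteristic polynomial is det(xI - A) = (x - 6)^5, so the eigenvalues are 6 (algebraic multiplicity 5).

For λ = 6: rank(A - 6I) = 2, rank((A - 6I)^2) = 0. The eigenspace has dimension 5 - 2 = 3, so there are 3 Jordan blocks; the rank sequence gives block sizes [2, 2, 1].

Assembling the blocks gives the Jordan form J above.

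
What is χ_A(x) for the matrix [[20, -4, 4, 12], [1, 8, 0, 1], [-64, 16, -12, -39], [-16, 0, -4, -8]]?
χ_A(x) = (x - 6)^2(x + 2)^2

xI - A = [[x - 20, 4, -4, -12], [-1, x - 8, 0, -1], [64, -16, x + 12, 39], [16, 0, 4, x + 8]].

Expanding det(xI - A) along the first row:
det(xI - A) = + (x - 20)·det([[x - 8, 0, -1], [-16, x + 12, 39], [0, 4, x + 8]]) - (4)·det([[-1, 0, -1], [64, x + 12, 39], [16, 4, x + 8]]) + (-4)·det([[-1, x - 8, -1], [64, -16, 39], [16, 0, x + 8]]) - (-12)·det([[-1, x - 8, 0], [64, -16, x + 12], [16, 0, 4]]).

Evaluating gives χ_A(x) = x^4 - 8x^3 - 8x^2 + 96x + 144 = (x - 6)^2(x + 2)^2.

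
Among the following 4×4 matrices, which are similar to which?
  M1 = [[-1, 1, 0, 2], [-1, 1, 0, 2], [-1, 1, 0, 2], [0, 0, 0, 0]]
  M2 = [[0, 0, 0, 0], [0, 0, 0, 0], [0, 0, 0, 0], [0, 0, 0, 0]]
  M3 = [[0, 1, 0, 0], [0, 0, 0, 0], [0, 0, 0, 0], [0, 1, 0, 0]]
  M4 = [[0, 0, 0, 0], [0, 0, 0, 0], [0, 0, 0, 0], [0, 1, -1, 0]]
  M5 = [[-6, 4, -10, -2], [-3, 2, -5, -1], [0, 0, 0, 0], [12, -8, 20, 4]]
2 classes: {M1, M3, M4, M5}, {M2}

Characteristic polynomials: χ_{M1} = x^4, χ_{M2} = x^4, χ_{M3} = x^4, χ_{M4} = x^4, χ_{M5} = x^4.

{M1, M3, M4, M5}: invariant factors x, x, x^2.

{M2}: invariant factors x, x, x, x.

Matrices are similar if and only if their invariant-factor lists agree; the partition into similarity classes is {M1, M3, M4, M5}, {M2}.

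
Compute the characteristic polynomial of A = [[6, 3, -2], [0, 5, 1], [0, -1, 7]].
χ_A(x) = (x - 6)^3

xI - A = [[x - 6, -3, 2], [0, x - 5, -1], [0, 1, x - 7]].

Expanding det(xI - A) along the first row:
det(xI - A) = + (x - 6)·det([[x - 5, -1], [1, x - 7]]) - (-3)·det([[0, -1], [0, x - 7]]) + (2)·det([[0, x - 5], [0, 1]]).

Evaluating gives χ_A(x) = x^3 - 18x^2 + 108x - 216 = (x - 6)^3.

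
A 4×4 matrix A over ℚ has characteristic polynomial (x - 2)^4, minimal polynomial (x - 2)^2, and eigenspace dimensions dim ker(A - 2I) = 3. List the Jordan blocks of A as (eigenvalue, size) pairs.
λ = 2: algebraic multiplicity 4 (exponent in χ_A), largest block size 2 (exponent in m_A), 3 blocks (geometric multiplicity). These force block sizes [2, 1, 1].

Jordan blocks: (2, 2), (2, 1), (2, 1)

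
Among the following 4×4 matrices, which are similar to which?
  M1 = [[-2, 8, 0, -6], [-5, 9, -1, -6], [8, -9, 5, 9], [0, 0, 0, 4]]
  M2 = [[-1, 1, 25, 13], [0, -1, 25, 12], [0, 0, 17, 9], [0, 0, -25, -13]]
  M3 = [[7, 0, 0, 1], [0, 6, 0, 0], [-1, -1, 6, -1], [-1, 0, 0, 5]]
Characteristic polynomials: χ_{M1} = (x - 4)^4, χ_{M2} = (x - 2)^2(x + 1)^2, χ_{M3} = (x - 6)^4.

{M1}: invariant factors x - 4, (x - 4)^3.

{M2}: invariant factors (x - 2)^2(x + 1)^2.

{M3}: invariant factors (x - 6)^2, (x - 6)^2.

Matrices are similar if and only if their invariant-factor lists agree; the partition into similarity classes is {M1}, {M2}, {M3}.

3 classes: {M1}, {M2}, {M3}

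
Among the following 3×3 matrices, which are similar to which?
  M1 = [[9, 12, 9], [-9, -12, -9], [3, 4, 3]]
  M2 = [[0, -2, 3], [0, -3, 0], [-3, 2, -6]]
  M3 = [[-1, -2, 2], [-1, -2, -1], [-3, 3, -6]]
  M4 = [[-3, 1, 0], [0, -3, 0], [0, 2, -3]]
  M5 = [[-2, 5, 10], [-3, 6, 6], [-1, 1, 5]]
3 classes: {M1}, {M2, M3, M4}, {M5}

Characteristic polynomials: χ_{M1} = x^3, χ_{M2} = (x + 3)^3, χ_{M3} = (x + 3)^3, χ_{M4} = (x + 3)^3, χ_{M5} = (x - 3)^3.

{M1}: invariant factors x, x^2.

{M2, M3, M4}: invariant factors x + 3, (x + 3)^2.

{M5}: invariant factors x - 3, (x - 3)^2.

Matrices are similar if and only if their invariant-factor lists agree; the partition into similarity classes is {M1}, {M2, M3, M4}, {M5}.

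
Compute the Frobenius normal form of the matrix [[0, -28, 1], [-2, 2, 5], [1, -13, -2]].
R = [[0, 0, -4], [1, 0, -4], [0, 1, 0]]

The invariant factors of A (the non-unit diagonal entries of the Smith normal form of xI - A over ℚ[x]) are x^3 + 4x + 4, each dividing the next. The characteristic polynomial is their product, x^3 + 4x + 4.

The rational canonical form is the block-diagonal matrix of companion matrices C(f_i):
R = [[0, 0, -4], [1, 0, -4], [0, 1, 0]].

Note the characteristic polynomial does not split into linear factors over ℚ, so A has no Jordan form over ℚ; the rational canonical form exists over any field.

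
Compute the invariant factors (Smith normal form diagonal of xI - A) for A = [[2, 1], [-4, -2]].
The Jordan structure of A has elementary divisors x^2. Arranging the block sizes at each eigenvalue in decreasing order and taking row products gives the invariant factors.

Invariant factors (smallest first, each dividing the next): x^2.

Check: the last factor x^2 is the minimal polynomial, and the product x^2 is the characteristic polynomial.

x^2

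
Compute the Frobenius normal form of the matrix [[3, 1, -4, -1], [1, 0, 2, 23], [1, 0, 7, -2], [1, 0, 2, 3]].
R = [[5, 0, 0, 0], [0, 0, 0, 20], [0, 1, 0, -19], [0, 0, 1, 8]]

The invariant factors of A (the non-unit diagonal entries of the Smith normal form of xI - A over ℚ[x]) are x - 5, (x - 5)(x^2 - 3x + 4), each dividing the next. The characteristic polynomial is their product, (x - 5)^2(x^2 - 3x + 4).

The rational canonical form is the block-diagonal matrix of companion matrices C(f_i):
R = [[5, 0, 0, 0], [0, 0, 0, 20], [0, 1, 0, -19], [0, 0, 1, 8]].

Note the characteristic polynomial does not split into linear factors over ℚ, so A has no Jordan form over ℚ; the rational canonical form exists over any field.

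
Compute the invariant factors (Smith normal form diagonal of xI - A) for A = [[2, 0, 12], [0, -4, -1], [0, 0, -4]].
The Jordan structure of A has elementary divisors (x + 4)^2, (x - 2). Arranging the block sizes at each eigenvalue in decreasing order and taking row products gives the invariant factors.

Invariant factors (smallest first, each dividing the next): (x - 2)(x + 4)^2.

Check: the last factor (x - 2)(x + 4)^2 is the minimal polynomial, and the product (x - 2)(x + 4)^2 is the characteristic polynomial.

(x - 2)(x + 4)^2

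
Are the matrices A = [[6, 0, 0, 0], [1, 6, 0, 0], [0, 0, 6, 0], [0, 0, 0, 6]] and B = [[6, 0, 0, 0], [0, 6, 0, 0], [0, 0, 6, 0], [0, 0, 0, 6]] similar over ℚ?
No.

Both have characteristic polynomial (x - 6)^4, but the minimal polynomial of A is (x - 6)^2 while the minimal polynomial of B is x - 6. The minimal polynomial is a similarity invariant, so A and B are not similar.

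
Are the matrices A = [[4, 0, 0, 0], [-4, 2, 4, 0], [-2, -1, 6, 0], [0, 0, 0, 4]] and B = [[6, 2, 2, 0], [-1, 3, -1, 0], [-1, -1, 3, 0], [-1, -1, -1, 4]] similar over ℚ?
Two matrices over a field are similar if and only if they have the same invariant factors.

Both A and B have characteristic polynomial (x - 4)^4 and minimal polynomial (x - 4)^2. Computing further, both have invariant factors x - 4, x - 4, (x - 4)^2. Hence A and B are similar.

Yes.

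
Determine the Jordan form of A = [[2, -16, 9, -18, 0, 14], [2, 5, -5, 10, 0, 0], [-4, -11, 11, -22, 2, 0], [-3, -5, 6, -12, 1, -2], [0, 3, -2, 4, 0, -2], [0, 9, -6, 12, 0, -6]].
J = [[0, 1, 0, 0, 0, 0], [0, 0, 1, 0, 0, 0], [0, 0, 0, 0, 0, 0], [0, 0, 0, 0, 1, 0], [0, 0, 0, 0, 0, 0], [0, 0, 0, 0, 0, 0]]

The characteristic polynomial is det(xI - A) = x^6, so the eigenvalues are 0 (algebraic multiplicity 6).

For λ = 0: rank(A) = 3, rank(A^2) = 1, rank(A^3) = 0. The eigenspace has dimension 6 - 3 = 3, so there are 3 Jordan blocks; the rank sequence gives block sizes [3, 2, 1].

Assembling the blocks gives the Jordan form J above.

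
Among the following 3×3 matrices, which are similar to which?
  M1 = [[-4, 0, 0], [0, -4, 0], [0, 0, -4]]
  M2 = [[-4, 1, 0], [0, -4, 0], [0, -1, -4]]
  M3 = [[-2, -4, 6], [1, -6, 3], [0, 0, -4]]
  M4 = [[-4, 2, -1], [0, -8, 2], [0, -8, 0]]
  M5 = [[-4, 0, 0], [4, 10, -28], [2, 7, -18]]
2 classes: {M1}, {M2, M3, M4, M5}

Characteristic polynomials: χ_{M1} = (x + 4)^3, χ_{M2} = (x + 4)^3, χ_{M3} = (x + 4)^3, χ_{M4} = (x + 4)^3, χ_{M5} = (x + 4)^3.

{M1}: invariant factors x + 4, x + 4, x + 4.

{M2, M3, M4, M5}: invariant factors x + 4, (x + 4)^2.

Matrices are similar if and only if their invariant-factor lists agree; the partition into similarity classes is {M1}, {M2, M3, M4, M5}.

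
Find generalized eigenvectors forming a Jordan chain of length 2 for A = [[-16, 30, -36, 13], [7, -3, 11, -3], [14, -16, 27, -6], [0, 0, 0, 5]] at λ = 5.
v_1 = [[2, 1, -1, -2]]^T, v_2 = [[-2, 1, 2, 0]]^T

We seek v_1 ∈ ker((A - 5I)^2) \ ker(A - 5I), then set v_{i+1} = (A - 5I) v_i.

One such chain is v_1 = [[2, 1, -1, -2]]^T, v_2 = [[-2, 1, 2, 0]]^T. Check: (A - 5I) v_2 = [[0, 0, 0, 0]]^T = 0.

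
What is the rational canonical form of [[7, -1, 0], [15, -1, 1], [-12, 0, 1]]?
R = [[0, 0, 20], [1, 0, -14], [0, 1, 7]]

The invariant factors of A (the non-unit diagonal entries of the Smith normal form of xI - A over ℚ[x]) are (x - 5)(x^2 - 2x + 4), each dividing the next. The characteristic polynomial is their product, (x - 5)(x^2 - 2x + 4).

The rational canonical form is the block-diagonal matrix of companion matrices C(f_i):
R = [[0, 0, 20], [1, 0, -14], [0, 1, 7]].

Note the characteristic polynomial does not split into linear factors over ℚ, so A has no Jordan form over ℚ; the rational canonical form exists over any field.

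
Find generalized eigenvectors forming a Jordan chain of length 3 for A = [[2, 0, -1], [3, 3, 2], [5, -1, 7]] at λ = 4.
We seek v_1 ∈ ker((A - 4I)^3) \ ker((A - 4I)^2), then set v_{i+1} = (A - 4I) v_i.

One such chain is v_1 = [[-1, -1, 1]]^T, v_2 = [[1, 0, -1]]^T, v_3 = [[-1, 1, 2]]^T. Check: (A - 4I) v_3 = [[0, 0, 0]]^T = 0.

v_1 = [[-1, -1, 1]]^T, v_2 = [[1, 0, -1]]^T, v_3 = [[-1, 1, 2]]^T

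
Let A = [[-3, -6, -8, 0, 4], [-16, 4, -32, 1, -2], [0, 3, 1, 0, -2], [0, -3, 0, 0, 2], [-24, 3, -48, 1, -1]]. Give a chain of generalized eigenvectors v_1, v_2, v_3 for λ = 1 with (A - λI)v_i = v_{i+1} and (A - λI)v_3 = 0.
v_1 = [[0, 0, 0, 1, 0]]^T, v_2 = [[0, 1, 0, -1, 1]]^T, v_3 = [[-2, 0, 1, 0, 0]]^T

We seek v_1 ∈ ker((A - I)^3) \ ker((A - I)^2), then set v_{i+1} = (A - I) v_i.

One such chain is v_1 = [[0, 0, 0, 1, 0]]^T, v_2 = [[0, 1, 0, -1, 1]]^T, v_3 = [[-2, 0, 1, 0, 0]]^T. Check: (A - I) v_3 = [[0, 0, 0, 0, 0]]^T = 0.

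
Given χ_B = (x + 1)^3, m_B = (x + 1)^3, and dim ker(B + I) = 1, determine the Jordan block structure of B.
Jordan blocks: (-1, 3)

λ = -1: algebraic multiplicity 3 (exponent in χ_B), largest block size 3 (exponent in m_B), 1 block (geometric multiplicity). This forces block sizes [3].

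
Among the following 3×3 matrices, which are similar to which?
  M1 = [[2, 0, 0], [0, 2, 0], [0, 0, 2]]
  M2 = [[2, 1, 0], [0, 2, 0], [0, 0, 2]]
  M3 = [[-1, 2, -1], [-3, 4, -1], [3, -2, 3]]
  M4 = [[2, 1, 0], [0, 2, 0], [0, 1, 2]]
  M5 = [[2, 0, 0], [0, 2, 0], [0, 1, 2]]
2 classes: {M1}, {M2, M3, M4, M5}

Characteristic polynomials: χ_{M1} = (x - 2)^3, χ_{M2} = (x - 2)^3, χ_{M3} = (x - 2)^3, χ_{M4} = (x - 2)^3, χ_{M5} = (x - 2)^3.

{M1}: invariant factors x - 2, x - 2, x - 2.

{M2, M3, M4, M5}: invariant factors x - 2, (x - 2)^2.

Matrices are similar if and only if their invariant-factor lists agree; the partition into similarity classes is {M1}, {M2, M3, M4, M5}.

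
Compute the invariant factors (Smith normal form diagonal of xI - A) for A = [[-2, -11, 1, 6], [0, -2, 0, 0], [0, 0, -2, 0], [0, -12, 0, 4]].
x + 2, (x - 4)(x + 2)^2

The Jordan structure of A has elementary divisors (x + 2)^2, (x + 2), (x - 4). Arranging the block sizes at each eigenvalue in decreasing order and taking row products gives the invariant factors.

Invariant factors (smallest first, each dividing the next): x + 2, (x - 4)(x + 2)^2.

Check: the last factor (x - 4)(x + 2)^2 is the minimal polynomial, and the product (x - 4)(x + 2)^3 is the characteristic polynomial.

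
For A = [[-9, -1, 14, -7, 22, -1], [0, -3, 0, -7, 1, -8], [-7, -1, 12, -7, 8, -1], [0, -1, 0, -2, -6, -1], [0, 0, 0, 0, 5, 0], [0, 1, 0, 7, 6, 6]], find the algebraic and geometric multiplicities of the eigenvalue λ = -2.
The characteristic polynomial is (x - 5)^3(x + 2)^3, so the factor x + 2 appears with exponent 3: the algebraic multiplicity is 3.

rank(A + 2I) = 4, so the eigenspace has dimension 6 - 4 = 2: the geometric multiplicity is 2.

Since 2 < 3, A is not diagonalizable.

algebraic multiplicity 3, geometric multiplicity 2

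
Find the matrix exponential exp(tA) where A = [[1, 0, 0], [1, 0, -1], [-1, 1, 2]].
A has Jordan form J = [[1, 1, 0], [0, 1, 0], [0, 0, 1]] with A = PJP^{-1}, so e^{tA} = P e^{tJ} P^{-1}.

For a Jordan block J_k(λ), e^{tJ_k(λ)} = e^{λt} · (I + tN + t^2 N^2/2! + ... + t^{k-1} N^{k-1}/(k-1)!) where N is the nilpotent superdiagonal part.

Assembling the blocks and conjugating back gives the entries of e^{tA} as shown above.

e^{tA} = [[e^{t}, 0, 0], [t*e^{t}, (1 - t)*e^{t}, -t*e^{t}], [-t*e^{t}, t*e^{t}, (t + 1)*e^{t}]]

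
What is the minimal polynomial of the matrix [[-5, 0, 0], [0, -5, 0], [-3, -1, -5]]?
m_A(x) = (x + 5)^2

The characteristic polynomial factors as (x + 5)^3. The minimal polynomial is ∏(x - λ)^{k_λ} where k_λ is the size of the largest Jordan block at λ.

For λ = -5: rank(A + 5I) = 1, and the largest Jordan block has size 2 (the smallest k with rank((A + 5I)^k) = rank((A + 5I)^(k+1))).

So m_A(x) = (x + 5)^2.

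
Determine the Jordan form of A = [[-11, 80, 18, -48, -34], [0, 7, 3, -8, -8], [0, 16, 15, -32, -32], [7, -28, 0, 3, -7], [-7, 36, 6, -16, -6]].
The characteristic polynomial is det(xI - A) = (x - 3)^4(x + 4), so the eigenvalues are -4 (algebraic multiplicity 1), 3 (algebraic multiplicity 4).

For λ = -4: algebraic multiplicity 1 gives one 1×1 block.

For λ = 3: rank(A - 3I) = 2, rank((A - 3I)^2) = 1. The eigenspace has dimension 5 - 2 = 3, so there are 3 Jordan blocks; the rank sequence gives block sizes [2, 1, 1].

Assembling the blocks gives the Jordan form J above.

J = [[-4, 0, 0, 0, 0], [0, 3, 1, 0, 0], [0, 0, 3, 0, 0], [0, 0, 0, 3, 0], [0, 0, 0, 0, 3]]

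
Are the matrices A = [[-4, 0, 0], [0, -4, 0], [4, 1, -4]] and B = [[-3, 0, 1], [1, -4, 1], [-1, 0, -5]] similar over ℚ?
Two matrices over a field are similar if and only if they have the same invariant factors.

Both A and B have characteristic polynomial (x + 4)^3 and minimal polynomial (x + 4)^2. Computing further, both have invariant factors x + 4, (x + 4)^2. Hence A and B are similar.

Yes.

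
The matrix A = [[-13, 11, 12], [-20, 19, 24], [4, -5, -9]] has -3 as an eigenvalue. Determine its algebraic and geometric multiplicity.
The characteristic polynomial is (x - 3)(x + 3)^2, so the factor x + 3 appears with exponent 2: the algebraic multiplicity is 2.

rank(A + 3I) = 2, so the eigenspace has dimension 3 - 2 = 1: the geometric multiplicity is 1.

Since 1 < 2, A is not diagonalizable.

algebraic multiplicity 2, geometric multiplicity 1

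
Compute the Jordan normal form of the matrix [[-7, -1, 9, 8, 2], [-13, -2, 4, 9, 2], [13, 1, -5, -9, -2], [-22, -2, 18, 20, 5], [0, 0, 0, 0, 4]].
The characteristic polynomial is det(xI - A) = (x - 4)^3(x + 1)^2, so the eigenvalues are -1 (algebraic multiplicity 2), 4 (algebraic multiplicity 3).

For λ = -1: rank(A + I) = 4, rank((A + I)^2) = 3. The eigenspace has dimension 5 - 4 = 1, so there is 1 Jordan block; the rank sequence gives block sizes [2].

For λ = 4: rank(A - 4I) = 4, rank((A - 4I)^2) = 3, rank((A - 4I)^3) = 2. The eigenspace has dimension 5 - 4 = 1, so there is 1 Jordan block; the rank sequence gives block sizes [3].

Assembling the blocks gives the Jordan form J above.

J = [[-1, 1, 0, 0, 0], [0, -1, 0, 0, 0], [0, 0, 4, 1, 0], [0, 0, 0, 4, 1], [0, 0, 0, 0, 4]]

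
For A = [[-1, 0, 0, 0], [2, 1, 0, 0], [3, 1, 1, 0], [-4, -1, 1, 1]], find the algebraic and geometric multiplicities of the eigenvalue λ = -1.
The characteristic polynomial is (x - 1)^3(x + 1), so the factor x + 1 appears with exponent 1: the algebraic multiplicity is 1.

rank(A + I) = 3, so the eigenspace has dimension 4 - 3 = 1: the geometric multiplicity is 1.

algebraic multiplicity 1, geometric multiplicity 1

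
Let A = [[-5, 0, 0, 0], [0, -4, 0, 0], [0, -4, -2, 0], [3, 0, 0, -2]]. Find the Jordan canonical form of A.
J = [[-5, 0, 0, 0], [0, -4, 0, 0], [0, 0, -2, 0], [0, 0, 0, -2]]

The characteristic polynomial is det(xI - A) = (x + 2)^2(x + 4)(x + 5), so the eigenvalues are -5 (algebraic multiplicity 1), -4 (algebraic multiplicity 1), -2 (algebraic multiplicity 2).

For λ = -5: algebraic multiplicity 1 gives one 1×1 block.

For λ = -4: algebraic multiplicity 1 gives one 1×1 block.

For λ = -2: rank(A + 2I) = 2. The eigenspace has dimension 4 - 2 = 2, so there are 2 Jordan blocks; the rank sequence gives block sizes [1, 1].

Assembling the blocks gives the Jordan form J above.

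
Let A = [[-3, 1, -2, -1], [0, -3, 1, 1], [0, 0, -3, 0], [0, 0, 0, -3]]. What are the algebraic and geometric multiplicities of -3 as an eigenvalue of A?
The characteristic polynomial is (x + 3)^4, so the factor x + 3 appears with exponent 4: the algebraic multiplicity is 4.

rank(A + 3I) = 2, so the eigenspace has dimension 4 - 2 = 2: the geometric multiplicity is 2.

Since 2 < 4, A is not diagonalizable.

algebraic multiplicity 4, geometric multiplicity 2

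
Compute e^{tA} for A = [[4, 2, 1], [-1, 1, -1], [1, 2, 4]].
A has Jordan form J = [[3, 1, 0], [0, 3, 0], [0, 0, 3]] with A = PJP^{-1}, so e^{tA} = P e^{tJ} P^{-1}.

For a Jordan block J_k(λ), e^{tJ_k(λ)} = e^{λt} · (I + tN + t^2 N^2/2! + ... + t^{k-1} N^{k-1}/(k-1)!) where N is the nilpotent superdiagonal part.

Assembling the blocks and conjugating back gives the entries of e^{tA} as shown above.

e^{tA} = [[(t + 1)*e^{3*t}, 2*t*e^{3*t}, t*e^{3*t}], [-t*e^{3*t}, (1 - 2*t)*e^{3*t}, -t*e^{3*t}], [t*e^{3*t}, 2*t*e^{3*t}, (t + 1)*e^{3*t}]]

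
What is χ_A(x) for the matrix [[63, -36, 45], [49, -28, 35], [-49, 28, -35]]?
xI - A = [[x - 63, 36, -45], [-49, x + 28, -35], [49, -28, x + 35]].

Expanding det(xI - A) along the first row:
det(xI - A) = + (x - 63)·det([[x + 28, -35], [-28, x + 35]]) - (36)·det([[-49, -35], [49, x + 35]]) + (-45)·det([[-49, x + 28], [49, -28]]).

Evaluating gives χ_A(x) = x^3.

χ_A(x) = x^3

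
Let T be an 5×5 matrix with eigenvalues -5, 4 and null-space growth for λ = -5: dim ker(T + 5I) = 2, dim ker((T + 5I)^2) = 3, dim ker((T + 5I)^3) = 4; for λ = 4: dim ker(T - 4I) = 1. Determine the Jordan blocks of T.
Jordan blocks: (-5, 3), (-5, 1), (4, 1)

λ = -5: successive nullity increments [2, 1, 1] count blocks of size ≥ k; block sizes are [3, 1].
λ = 4: successive nullity increments [1] count blocks of size ≥ k; block sizes are [1].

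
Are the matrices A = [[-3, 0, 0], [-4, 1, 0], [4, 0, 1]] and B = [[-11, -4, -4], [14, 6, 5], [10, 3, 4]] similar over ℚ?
No.

Both have characteristic polynomial (x - 1)^2(x + 3), but the minimal polynomial of A is (x - 1)(x + 3) while the minimal polynomial of B is (x - 1)^2(x + 3). The minimal polynomial is a similarity invariant, so A and B are not similar.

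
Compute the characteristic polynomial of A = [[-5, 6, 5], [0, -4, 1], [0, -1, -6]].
χ_A(x) = (x + 5)^3

xI - A = [[x + 5, -6, -5], [0, x + 4, -1], [0, 1, x + 6]].

Expanding det(xI - A) along the first row:
det(xI - A) = + (x + 5)·det([[x + 4, -1], [1, x + 6]]) - (-6)·det([[0, -1], [0, x + 6]]) + (-5)·det([[0, x + 4], [0, 1]]).

Evaluating gives χ_A(x) = x^3 + 15x^2 + 75x + 125 = (x + 5)^3.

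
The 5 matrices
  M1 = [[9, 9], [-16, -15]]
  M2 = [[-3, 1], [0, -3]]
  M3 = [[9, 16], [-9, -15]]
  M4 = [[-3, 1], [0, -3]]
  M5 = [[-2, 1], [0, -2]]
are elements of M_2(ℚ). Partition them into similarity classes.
2 classes: {M1, M2, M3, M4}, {M5}

Characteristic polynomials: χ_{M1} = (x + 3)^2, χ_{M2} = (x + 3)^2, χ_{M3} = (x + 3)^2, χ_{M4} = (x + 3)^2, χ_{M5} = (x + 2)^2.

{M1, M2, M3, M4}: invariant factors (x + 3)^2.

{M5}: invariant factors (x + 2)^2.

Matrices are similar if and only if their invariant-factor lists agree; the partition into similarity classes is {M1, M2, M3, M4}, {M5}.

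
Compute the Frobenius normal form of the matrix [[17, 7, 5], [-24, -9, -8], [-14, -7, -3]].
The invariant factors of A (the non-unit diagonal entries of the Smith normal form of xI - A over ℚ[x]) are (x - 3)(x^2 - 2x - 1), each dividing the next. The characteristic polynomial is their product, (x - 3)(x^2 - 2x - 1).

The rational canonical form is the block-diagonal matrix of companion matrices C(f_i):
R = [[0, 0, -3], [1, 0, -5], [0, 1, 5]].

Note the characteristic polynomial does not split into linear factors over ℚ, so A has no Jordan form over ℚ; the rational canonical form exists over any field.

R = [[0, 0, -3], [1, 0, -5], [0, 1, 5]]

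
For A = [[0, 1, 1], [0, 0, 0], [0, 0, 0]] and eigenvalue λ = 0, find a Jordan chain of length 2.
We seek v_1 ∈ ker(A^2) \ ker(A), then set v_{i+1} = A v_i.

One such chain is v_1 = [[-1, 3, -2]]^T, v_2 = [[1, 0, 0]]^T. Check: A v_2 = [[0, 0, 0]]^T = 0.

v_1 = [[-1, 3, -2]]^T, v_2 = [[1, 0, 0]]^T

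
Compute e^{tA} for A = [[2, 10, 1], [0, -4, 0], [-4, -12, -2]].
e^{tA} = [[2*t + 1, 2*t + 2 - 2*e^{-4*t}, t], [0, e^{-4*t}, 0], [-4*t, -4*t - 2 + 2*e^{-4*t}, 1 - 2*t]]

A has Jordan form J = [[-4, 0, 0], [0, 0, 1], [0, 0, 0]] with A = PJP^{-1}, so e^{tA} = P e^{tJ} P^{-1}.

For a Jordan block J_k(λ), e^{tJ_k(λ)} = e^{λt} · (I + tN + t^2 N^2/2! + ... + t^{k-1} N^{k-1}/(k-1)!) where N is the nilpotent superdiagonal part.

Assembling the blocks and conjugating back gives the entries of e^{tA} as shown above.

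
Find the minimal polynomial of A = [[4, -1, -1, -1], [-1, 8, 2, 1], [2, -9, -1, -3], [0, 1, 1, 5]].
The characteristic polynomial factors as (x - 4)^4. The minimal polynomial is ∏(x - λ)^{k_λ} where k_λ is the size of the largest Jordan block at λ.

For λ = 4: rank(A - 4I) = 2, and the largest Jordan block has size 3 (the smallest k with rank((A - 4I)^k) = rank((A - 4I)^(k+1))).

So m_A(x) = (x - 4)^3.

m_A(x) = (x - 4)^3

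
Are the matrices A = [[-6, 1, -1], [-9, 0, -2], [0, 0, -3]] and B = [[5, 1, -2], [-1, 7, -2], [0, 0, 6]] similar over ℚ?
No.

trace(A) = -9 but trace(B) = 18. The trace is a similarity invariant, so A and B are not similar.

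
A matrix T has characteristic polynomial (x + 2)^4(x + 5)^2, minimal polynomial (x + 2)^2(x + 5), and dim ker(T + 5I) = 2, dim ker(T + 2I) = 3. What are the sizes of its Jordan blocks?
Jordan blocks: (-5, 1), (-5, 1), (-2, 2), (-2, 1), (-2, 1)

λ = -5: algebraic multiplicity 2 (exponent in χ_T), largest block size 1 (exponent in m_T), 2 blocks (geometric multiplicity). These force block sizes [1, 1].
λ = -2: algebraic multiplicity 4 (exponent in χ_T), largest block size 2 (exponent in m_T), 3 blocks (geometric multiplicity). These force block sizes [2, 1, 1].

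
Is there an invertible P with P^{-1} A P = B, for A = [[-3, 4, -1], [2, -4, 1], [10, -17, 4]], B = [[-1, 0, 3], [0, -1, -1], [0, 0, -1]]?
No.

Both have characteristic polynomial (x + 1)^3, but the minimal polynomial of A is (x + 1)^3 while the minimal polynomial of B is (x + 1)^2. The minimal polynomial is a similarity invariant, so A and B are not similar.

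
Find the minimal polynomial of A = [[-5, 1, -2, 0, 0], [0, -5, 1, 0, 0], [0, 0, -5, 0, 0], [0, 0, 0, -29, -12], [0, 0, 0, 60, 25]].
The characteristic polynomial factors as (x - 1)(x + 5)^4. The minimal polynomial is ∏(x - λ)^{k_λ} where k_λ is the size of the largest Jordan block at λ.

For λ = -5: rank(A + 5I) = 3, and the largest Jordan block has size 3 (the smallest k with rank((A + 5I)^k) = rank((A + 5I)^(k+1))).
For λ = 1: rank(A - I) = 4, and the largest Jordan block has size 1 (the smallest k with rank((A - I)^k) = rank((A - I)^(k+1))).

So m_A(x) = (x - 1)(x + 5)^3.

m_A(x) = (x - 1)(x + 5)^3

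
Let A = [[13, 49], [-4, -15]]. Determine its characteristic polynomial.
χ_A(x) = (x + 1)^2

xI - A = [[x - 13, -49], [4, x + 15]].

Expanding det(xI - A) along the first row:
det(xI - A) = + (x - 13)·det([[x + 15]]) - (-49)·det([[4]]).

Evaluating gives χ_A(x) = x^2 + 2x + 1 = (x + 1)^2.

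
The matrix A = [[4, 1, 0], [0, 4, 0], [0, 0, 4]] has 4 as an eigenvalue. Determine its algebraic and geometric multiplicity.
algebraic multiplicity 3, geometric multiplicity 2

The characteristic polynomial is (x - 4)^3, so the factor x - 4 appears with exponent 3: the algebraic multiplicity is 3.

rank(A - 4I) = 1, so the eigenspace has dimension 3 - 1 = 2: the geometric multiplicity is 2.

Since 2 < 3, A is not diagonalizable.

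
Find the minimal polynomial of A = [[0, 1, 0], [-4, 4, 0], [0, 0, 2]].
The characteristic polynomial factors as (x - 2)^3. The minimal polynomial is ∏(x - λ)^{k_λ} where k_λ is the size of the largest Jordan block at λ.

For λ = 2: rank(A - 2I) = 1, and the largest Jordan block has size 2 (the smallest k with rank((A - 2I)^k) = rank((A - 2I)^(k+1))).

So m_A(x) = (x - 2)^2.

m_A(x) = (x - 2)^2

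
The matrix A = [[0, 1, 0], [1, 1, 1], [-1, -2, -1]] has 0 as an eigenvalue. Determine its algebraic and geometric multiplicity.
algebraic multiplicity 3, geometric multiplicity 1

The characteristic polynomial is x^3, so the factor x appears with exponent 3: the algebraic multiplicity is 3.

rank(A) = 2, so the eigenspace has dimension 3 - 2 = 1: the geometric multiplicity is 1.

Since 1 < 3, A is not diagonalizable.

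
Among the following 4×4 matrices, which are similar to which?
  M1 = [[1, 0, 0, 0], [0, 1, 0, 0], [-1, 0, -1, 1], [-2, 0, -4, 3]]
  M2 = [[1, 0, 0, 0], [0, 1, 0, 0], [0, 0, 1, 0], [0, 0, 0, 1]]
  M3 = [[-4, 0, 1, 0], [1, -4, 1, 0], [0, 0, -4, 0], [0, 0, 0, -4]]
3 classes: {M1}, {M2}, {M3}

Characteristic polynomials: χ_{M1} = (x - 1)^4, χ_{M2} = (x - 1)^4, χ_{M3} = (x + 4)^4.

{M1}: invariant factors x - 1, x - 1, (x - 1)^2.

{M2}: invariant factors x - 1, x - 1, x - 1, x - 1.

{M3}: invariant factors x + 4, (x + 4)^3.

Matrices are similar if and only if their invariant-factor lists agree; the partition into similarity classes is {M1}, {M2}, {M3}.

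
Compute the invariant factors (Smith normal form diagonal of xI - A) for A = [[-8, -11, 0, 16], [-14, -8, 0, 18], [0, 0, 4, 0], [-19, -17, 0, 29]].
The Jordan structure of A has elementary divisors (x - 4)^2, (x - 4), (x - 5). Arranging the block sizes at each eigenvalue in decreasing order and taking row products gives the invariant factors.

Invariant factors (smallest first, each dividing the next): x - 4, (x - 5)(x - 4)^2.

Check: the last factor (x - 5)(x - 4)^2 is the minimal polynomial, and the product (x - 5)(x - 4)^3 is the characteristic polynomial.

x - 4, (x - 5)(x - 4)^2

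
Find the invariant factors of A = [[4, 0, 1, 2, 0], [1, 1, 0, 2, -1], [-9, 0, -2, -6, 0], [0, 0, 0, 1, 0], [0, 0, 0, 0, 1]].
The Jordan structure of A has elementary divisors (x - 1)^3, (x - 1), (x - 1). Arranging the block sizes at each eigenvalue in decreasing order and taking row products gives the invariant factors.

Invariant factors (smallest first, each dividing the next): x - 1, x - 1, (x - 1)^3.

Check: the last factor (x - 1)^3 is the minimal polynomial, and the product (x - 1)^5 is the characteristic polynomial.

x - 1, x - 1, (x - 1)^3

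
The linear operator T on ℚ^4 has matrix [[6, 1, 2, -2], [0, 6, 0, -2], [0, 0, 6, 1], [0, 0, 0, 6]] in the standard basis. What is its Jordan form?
J = [[6, 1, 0, 0], [0, 6, 0, 0], [0, 0, 6, 1], [0, 0, 0, 6]]

The characteristic polynomial is det(xI - A) = (x - 6)^4, so the eigenvalues are 6 (algebraic multiplicity 4).

For λ = 6: rank(A - 6I) = 2, rank((A - 6I)^2) = 0. The eigenspace has dimension 4 - 2 = 2, so there are 2 Jordan blocks; the rank sequence gives block sizes [2, 2].

Assembling the blocks gives the Jordan form J above.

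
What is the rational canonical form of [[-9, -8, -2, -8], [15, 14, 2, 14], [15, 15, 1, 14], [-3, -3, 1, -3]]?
R = [[-1, 0, 0, 0], [0, 0, 0, 6], [0, 1, 0, 11], [0, 0, 1, 4]]

The invariant factors of A (the non-unit diagonal entries of the Smith normal form of xI - A over ℚ[x]) are x + 1, (x - 6)(x + 1)^2, each dividing the next. The characteristic polynomial is their product, (x - 6)(x + 1)^3.

The rational canonical form is the block-diagonal matrix of companion matrices C(f_i):
R = [[-1, 0, 0, 0], [0, 0, 0, 6], [0, 1, 0, 11], [0, 0, 1, 4]].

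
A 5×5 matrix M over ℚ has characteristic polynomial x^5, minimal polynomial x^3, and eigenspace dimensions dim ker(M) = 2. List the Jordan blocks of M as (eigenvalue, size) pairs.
Jordan blocks: (0, 3), (0, 2)

λ = 0: algebraic multiplicity 5 (exponent in χ_M), largest block size 3 (exponent in m_M), 2 blocks (geometric multiplicity). These force block sizes [3, 2].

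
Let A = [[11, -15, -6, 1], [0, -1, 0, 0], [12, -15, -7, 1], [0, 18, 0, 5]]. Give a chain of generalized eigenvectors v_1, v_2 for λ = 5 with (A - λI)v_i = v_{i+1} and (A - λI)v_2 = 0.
v_1 = [[-1, 0, -1, 1]]^T, v_2 = [[1, 0, 1, 0]]^T

We seek v_1 ∈ ker((A - 5I)^2) \ ker(A - 5I), then set v_{i+1} = (A - 5I) v_i.

One such chain is v_1 = [[-1, 0, -1, 1]]^T, v_2 = [[1, 0, 1, 0]]^T. Check: (A - 5I) v_2 = [[0, 0, 0, 0]]^T = 0.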